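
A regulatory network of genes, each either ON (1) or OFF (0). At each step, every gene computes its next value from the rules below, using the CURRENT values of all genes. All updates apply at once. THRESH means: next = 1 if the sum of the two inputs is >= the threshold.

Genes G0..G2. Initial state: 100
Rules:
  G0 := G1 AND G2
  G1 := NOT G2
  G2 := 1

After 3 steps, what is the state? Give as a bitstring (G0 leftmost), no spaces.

Step 1: G0=G1&G2=0&0=0 G1=NOT G2=NOT 0=1 G2=1(const) -> 011
Step 2: G0=G1&G2=1&1=1 G1=NOT G2=NOT 1=0 G2=1(const) -> 101
Step 3: G0=G1&G2=0&1=0 G1=NOT G2=NOT 1=0 G2=1(const) -> 001

001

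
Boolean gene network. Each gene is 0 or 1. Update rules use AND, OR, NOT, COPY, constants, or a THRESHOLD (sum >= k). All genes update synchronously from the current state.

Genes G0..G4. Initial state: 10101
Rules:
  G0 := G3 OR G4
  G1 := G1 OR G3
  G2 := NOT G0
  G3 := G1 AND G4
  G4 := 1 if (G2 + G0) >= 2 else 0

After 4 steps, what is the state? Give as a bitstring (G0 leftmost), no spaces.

Step 1: G0=G3|G4=0|1=1 G1=G1|G3=0|0=0 G2=NOT G0=NOT 1=0 G3=G1&G4=0&1=0 G4=(1+1>=2)=1 -> 10001
Step 2: G0=G3|G4=0|1=1 G1=G1|G3=0|0=0 G2=NOT G0=NOT 1=0 G3=G1&G4=0&1=0 G4=(0+1>=2)=0 -> 10000
Step 3: G0=G3|G4=0|0=0 G1=G1|G3=0|0=0 G2=NOT G0=NOT 1=0 G3=G1&G4=0&0=0 G4=(0+1>=2)=0 -> 00000
Step 4: G0=G3|G4=0|0=0 G1=G1|G3=0|0=0 G2=NOT G0=NOT 0=1 G3=G1&G4=0&0=0 G4=(0+0>=2)=0 -> 00100

00100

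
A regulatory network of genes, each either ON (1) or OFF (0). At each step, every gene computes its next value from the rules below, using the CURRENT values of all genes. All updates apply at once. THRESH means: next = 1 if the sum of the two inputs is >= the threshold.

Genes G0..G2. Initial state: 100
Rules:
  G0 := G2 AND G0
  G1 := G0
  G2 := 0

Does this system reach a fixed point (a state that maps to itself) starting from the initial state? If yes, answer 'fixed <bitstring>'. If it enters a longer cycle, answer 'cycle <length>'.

Answer: fixed 000

Derivation:
Step 0: 100
Step 1: G0=G2&G0=0&1=0 G1=G0=1 G2=0(const) -> 010
Step 2: G0=G2&G0=0&0=0 G1=G0=0 G2=0(const) -> 000
Step 3: G0=G2&G0=0&0=0 G1=G0=0 G2=0(const) -> 000
Fixed point reached at step 2: 000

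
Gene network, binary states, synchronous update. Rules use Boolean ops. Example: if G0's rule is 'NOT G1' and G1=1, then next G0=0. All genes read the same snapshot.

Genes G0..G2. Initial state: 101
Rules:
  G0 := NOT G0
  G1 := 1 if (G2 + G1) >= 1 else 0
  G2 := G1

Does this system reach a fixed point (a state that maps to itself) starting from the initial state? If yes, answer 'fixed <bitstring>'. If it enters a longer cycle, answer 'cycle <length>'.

Step 0: 101
Step 1: G0=NOT G0=NOT 1=0 G1=(1+0>=1)=1 G2=G1=0 -> 010
Step 2: G0=NOT G0=NOT 0=1 G1=(0+1>=1)=1 G2=G1=1 -> 111
Step 3: G0=NOT G0=NOT 1=0 G1=(1+1>=1)=1 G2=G1=1 -> 011
Step 4: G0=NOT G0=NOT 0=1 G1=(1+1>=1)=1 G2=G1=1 -> 111
Cycle of length 2 starting at step 2 -> no fixed point

Answer: cycle 2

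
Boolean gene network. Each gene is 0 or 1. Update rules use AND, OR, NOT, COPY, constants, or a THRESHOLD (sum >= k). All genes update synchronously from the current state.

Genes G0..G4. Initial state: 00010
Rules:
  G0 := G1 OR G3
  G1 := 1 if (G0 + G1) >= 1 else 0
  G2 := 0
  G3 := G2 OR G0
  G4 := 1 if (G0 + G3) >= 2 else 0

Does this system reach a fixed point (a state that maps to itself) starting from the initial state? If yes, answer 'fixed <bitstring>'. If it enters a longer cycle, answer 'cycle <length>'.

Step 0: 00010
Step 1: G0=G1|G3=0|1=1 G1=(0+0>=1)=0 G2=0(const) G3=G2|G0=0|0=0 G4=(0+1>=2)=0 -> 10000
Step 2: G0=G1|G3=0|0=0 G1=(1+0>=1)=1 G2=0(const) G3=G2|G0=0|1=1 G4=(1+0>=2)=0 -> 01010
Step 3: G0=G1|G3=1|1=1 G1=(0+1>=1)=1 G2=0(const) G3=G2|G0=0|0=0 G4=(0+1>=2)=0 -> 11000
Step 4: G0=G1|G3=1|0=1 G1=(1+1>=1)=1 G2=0(const) G3=G2|G0=0|1=1 G4=(1+0>=2)=0 -> 11010
Step 5: G0=G1|G3=1|1=1 G1=(1+1>=1)=1 G2=0(const) G3=G2|G0=0|1=1 G4=(1+1>=2)=1 -> 11011
Step 6: G0=G1|G3=1|1=1 G1=(1+1>=1)=1 G2=0(const) G3=G2|G0=0|1=1 G4=(1+1>=2)=1 -> 11011
Fixed point reached at step 5: 11011

Answer: fixed 11011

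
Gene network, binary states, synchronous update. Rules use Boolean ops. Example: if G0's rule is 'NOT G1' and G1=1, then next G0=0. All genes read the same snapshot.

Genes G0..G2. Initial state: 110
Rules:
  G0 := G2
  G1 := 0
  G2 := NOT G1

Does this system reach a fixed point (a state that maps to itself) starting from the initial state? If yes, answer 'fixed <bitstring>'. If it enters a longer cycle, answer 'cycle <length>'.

Step 0: 110
Step 1: G0=G2=0 G1=0(const) G2=NOT G1=NOT 1=0 -> 000
Step 2: G0=G2=0 G1=0(const) G2=NOT G1=NOT 0=1 -> 001
Step 3: G0=G2=1 G1=0(const) G2=NOT G1=NOT 0=1 -> 101
Step 4: G0=G2=1 G1=0(const) G2=NOT G1=NOT 0=1 -> 101
Fixed point reached at step 3: 101

Answer: fixed 101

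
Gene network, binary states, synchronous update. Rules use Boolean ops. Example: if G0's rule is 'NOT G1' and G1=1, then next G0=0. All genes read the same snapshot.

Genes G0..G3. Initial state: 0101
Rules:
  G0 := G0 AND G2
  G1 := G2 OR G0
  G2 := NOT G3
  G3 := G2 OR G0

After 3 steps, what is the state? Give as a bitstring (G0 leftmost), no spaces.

Step 1: G0=G0&G2=0&0=0 G1=G2|G0=0|0=0 G2=NOT G3=NOT 1=0 G3=G2|G0=0|0=0 -> 0000
Step 2: G0=G0&G2=0&0=0 G1=G2|G0=0|0=0 G2=NOT G3=NOT 0=1 G3=G2|G0=0|0=0 -> 0010
Step 3: G0=G0&G2=0&1=0 G1=G2|G0=1|0=1 G2=NOT G3=NOT 0=1 G3=G2|G0=1|0=1 -> 0111

0111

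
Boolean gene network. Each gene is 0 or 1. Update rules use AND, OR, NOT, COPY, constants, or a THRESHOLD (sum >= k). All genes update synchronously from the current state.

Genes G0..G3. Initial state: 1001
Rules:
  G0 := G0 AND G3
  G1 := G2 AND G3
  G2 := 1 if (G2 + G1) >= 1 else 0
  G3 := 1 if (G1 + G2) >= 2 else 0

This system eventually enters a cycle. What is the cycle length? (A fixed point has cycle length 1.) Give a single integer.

Answer: 1

Derivation:
Step 0: 1001
Step 1: G0=G0&G3=1&1=1 G1=G2&G3=0&1=0 G2=(0+0>=1)=0 G3=(0+0>=2)=0 -> 1000
Step 2: G0=G0&G3=1&0=0 G1=G2&G3=0&0=0 G2=(0+0>=1)=0 G3=(0+0>=2)=0 -> 0000
Step 3: G0=G0&G3=0&0=0 G1=G2&G3=0&0=0 G2=(0+0>=1)=0 G3=(0+0>=2)=0 -> 0000
State from step 3 equals state from step 2 -> cycle length 1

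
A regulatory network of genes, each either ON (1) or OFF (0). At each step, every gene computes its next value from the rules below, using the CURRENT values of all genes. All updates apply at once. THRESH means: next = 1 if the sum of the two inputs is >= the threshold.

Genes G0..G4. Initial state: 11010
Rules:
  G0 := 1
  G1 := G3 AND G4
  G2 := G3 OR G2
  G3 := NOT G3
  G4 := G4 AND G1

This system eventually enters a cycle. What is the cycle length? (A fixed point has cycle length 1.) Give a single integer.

Answer: 2

Derivation:
Step 0: 11010
Step 1: G0=1(const) G1=G3&G4=1&0=0 G2=G3|G2=1|0=1 G3=NOT G3=NOT 1=0 G4=G4&G1=0&1=0 -> 10100
Step 2: G0=1(const) G1=G3&G4=0&0=0 G2=G3|G2=0|1=1 G3=NOT G3=NOT 0=1 G4=G4&G1=0&0=0 -> 10110
Step 3: G0=1(const) G1=G3&G4=1&0=0 G2=G3|G2=1|1=1 G3=NOT G3=NOT 1=0 G4=G4&G1=0&0=0 -> 10100
State from step 3 equals state from step 1 -> cycle length 2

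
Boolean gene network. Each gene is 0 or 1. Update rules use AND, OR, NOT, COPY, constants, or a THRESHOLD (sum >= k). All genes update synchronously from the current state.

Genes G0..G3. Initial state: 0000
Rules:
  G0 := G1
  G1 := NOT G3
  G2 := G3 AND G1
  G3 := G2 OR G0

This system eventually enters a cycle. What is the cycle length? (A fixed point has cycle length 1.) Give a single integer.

Answer: 6

Derivation:
Step 0: 0000
Step 1: G0=G1=0 G1=NOT G3=NOT 0=1 G2=G3&G1=0&0=0 G3=G2|G0=0|0=0 -> 0100
Step 2: G0=G1=1 G1=NOT G3=NOT 0=1 G2=G3&G1=0&1=0 G3=G2|G0=0|0=0 -> 1100
Step 3: G0=G1=1 G1=NOT G3=NOT 0=1 G2=G3&G1=0&1=0 G3=G2|G0=0|1=1 -> 1101
Step 4: G0=G1=1 G1=NOT G3=NOT 1=0 G2=G3&G1=1&1=1 G3=G2|G0=0|1=1 -> 1011
Step 5: G0=G1=0 G1=NOT G3=NOT 1=0 G2=G3&G1=1&0=0 G3=G2|G0=1|1=1 -> 0001
Step 6: G0=G1=0 G1=NOT G3=NOT 1=0 G2=G3&G1=1&0=0 G3=G2|G0=0|0=0 -> 0000
State from step 6 equals state from step 0 -> cycle length 6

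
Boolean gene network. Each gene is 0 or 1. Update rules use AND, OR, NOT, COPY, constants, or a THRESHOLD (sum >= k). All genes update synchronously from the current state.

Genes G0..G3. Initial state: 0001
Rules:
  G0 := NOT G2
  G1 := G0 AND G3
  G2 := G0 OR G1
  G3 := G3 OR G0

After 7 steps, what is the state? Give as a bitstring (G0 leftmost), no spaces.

Step 1: G0=NOT G2=NOT 0=1 G1=G0&G3=0&1=0 G2=G0|G1=0|0=0 G3=G3|G0=1|0=1 -> 1001
Step 2: G0=NOT G2=NOT 0=1 G1=G0&G3=1&1=1 G2=G0|G1=1|0=1 G3=G3|G0=1|1=1 -> 1111
Step 3: G0=NOT G2=NOT 1=0 G1=G0&G3=1&1=1 G2=G0|G1=1|1=1 G3=G3|G0=1|1=1 -> 0111
Step 4: G0=NOT G2=NOT 1=0 G1=G0&G3=0&1=0 G2=G0|G1=0|1=1 G3=G3|G0=1|0=1 -> 0011
Step 5: G0=NOT G2=NOT 1=0 G1=G0&G3=0&1=0 G2=G0|G1=0|0=0 G3=G3|G0=1|0=1 -> 0001
Step 6: G0=NOT G2=NOT 0=1 G1=G0&G3=0&1=0 G2=G0|G1=0|0=0 G3=G3|G0=1|0=1 -> 1001
Step 7: G0=NOT G2=NOT 0=1 G1=G0&G3=1&1=1 G2=G0|G1=1|0=1 G3=G3|G0=1|1=1 -> 1111

1111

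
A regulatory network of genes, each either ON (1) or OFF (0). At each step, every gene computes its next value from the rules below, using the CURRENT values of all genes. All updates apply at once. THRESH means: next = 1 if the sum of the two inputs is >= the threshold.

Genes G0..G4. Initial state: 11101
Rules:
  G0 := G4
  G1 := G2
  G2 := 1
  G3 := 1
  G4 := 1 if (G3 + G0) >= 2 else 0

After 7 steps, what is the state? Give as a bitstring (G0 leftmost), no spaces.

Step 1: G0=G4=1 G1=G2=1 G2=1(const) G3=1(const) G4=(0+1>=2)=0 -> 11110
Step 2: G0=G4=0 G1=G2=1 G2=1(const) G3=1(const) G4=(1+1>=2)=1 -> 01111
Step 3: G0=G4=1 G1=G2=1 G2=1(const) G3=1(const) G4=(1+0>=2)=0 -> 11110
Step 4: G0=G4=0 G1=G2=1 G2=1(const) G3=1(const) G4=(1+1>=2)=1 -> 01111
Step 5: G0=G4=1 G1=G2=1 G2=1(const) G3=1(const) G4=(1+0>=2)=0 -> 11110
Step 6: G0=G4=0 G1=G2=1 G2=1(const) G3=1(const) G4=(1+1>=2)=1 -> 01111
Step 7: G0=G4=1 G1=G2=1 G2=1(const) G3=1(const) G4=(1+0>=2)=0 -> 11110

11110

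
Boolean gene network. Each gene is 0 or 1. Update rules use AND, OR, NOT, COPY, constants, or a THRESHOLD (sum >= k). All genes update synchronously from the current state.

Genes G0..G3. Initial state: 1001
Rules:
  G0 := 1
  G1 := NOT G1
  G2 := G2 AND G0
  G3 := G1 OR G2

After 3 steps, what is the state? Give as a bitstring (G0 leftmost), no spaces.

Step 1: G0=1(const) G1=NOT G1=NOT 0=1 G2=G2&G0=0&1=0 G3=G1|G2=0|0=0 -> 1100
Step 2: G0=1(const) G1=NOT G1=NOT 1=0 G2=G2&G0=0&1=0 G3=G1|G2=1|0=1 -> 1001
Step 3: G0=1(const) G1=NOT G1=NOT 0=1 G2=G2&G0=0&1=0 G3=G1|G2=0|0=0 -> 1100

1100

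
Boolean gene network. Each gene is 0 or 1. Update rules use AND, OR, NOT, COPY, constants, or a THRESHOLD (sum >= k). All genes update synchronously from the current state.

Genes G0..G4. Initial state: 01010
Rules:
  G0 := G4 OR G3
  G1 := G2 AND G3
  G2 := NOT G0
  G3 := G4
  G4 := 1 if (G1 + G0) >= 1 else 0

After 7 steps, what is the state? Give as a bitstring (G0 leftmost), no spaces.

Step 1: G0=G4|G3=0|1=1 G1=G2&G3=0&1=0 G2=NOT G0=NOT 0=1 G3=G4=0 G4=(1+0>=1)=1 -> 10101
Step 2: G0=G4|G3=1|0=1 G1=G2&G3=1&0=0 G2=NOT G0=NOT 1=0 G3=G4=1 G4=(0+1>=1)=1 -> 10011
Step 3: G0=G4|G3=1|1=1 G1=G2&G3=0&1=0 G2=NOT G0=NOT 1=0 G3=G4=1 G4=(0+1>=1)=1 -> 10011
Step 4: G0=G4|G3=1|1=1 G1=G2&G3=0&1=0 G2=NOT G0=NOT 1=0 G3=G4=1 G4=(0+1>=1)=1 -> 10011
Step 5: G0=G4|G3=1|1=1 G1=G2&G3=0&1=0 G2=NOT G0=NOT 1=0 G3=G4=1 G4=(0+1>=1)=1 -> 10011
Step 6: G0=G4|G3=1|1=1 G1=G2&G3=0&1=0 G2=NOT G0=NOT 1=0 G3=G4=1 G4=(0+1>=1)=1 -> 10011
Step 7: G0=G4|G3=1|1=1 G1=G2&G3=0&1=0 G2=NOT G0=NOT 1=0 G3=G4=1 G4=(0+1>=1)=1 -> 10011

10011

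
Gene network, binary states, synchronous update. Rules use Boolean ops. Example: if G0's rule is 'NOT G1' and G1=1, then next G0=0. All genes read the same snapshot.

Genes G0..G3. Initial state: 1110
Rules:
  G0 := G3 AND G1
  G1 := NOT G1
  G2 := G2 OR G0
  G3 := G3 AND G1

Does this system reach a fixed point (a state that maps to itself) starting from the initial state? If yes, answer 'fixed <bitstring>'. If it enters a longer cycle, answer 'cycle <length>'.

Step 0: 1110
Step 1: G0=G3&G1=0&1=0 G1=NOT G1=NOT 1=0 G2=G2|G0=1|1=1 G3=G3&G1=0&1=0 -> 0010
Step 2: G0=G3&G1=0&0=0 G1=NOT G1=NOT 0=1 G2=G2|G0=1|0=1 G3=G3&G1=0&0=0 -> 0110
Step 3: G0=G3&G1=0&1=0 G1=NOT G1=NOT 1=0 G2=G2|G0=1|0=1 G3=G3&G1=0&1=0 -> 0010
Cycle of length 2 starting at step 1 -> no fixed point

Answer: cycle 2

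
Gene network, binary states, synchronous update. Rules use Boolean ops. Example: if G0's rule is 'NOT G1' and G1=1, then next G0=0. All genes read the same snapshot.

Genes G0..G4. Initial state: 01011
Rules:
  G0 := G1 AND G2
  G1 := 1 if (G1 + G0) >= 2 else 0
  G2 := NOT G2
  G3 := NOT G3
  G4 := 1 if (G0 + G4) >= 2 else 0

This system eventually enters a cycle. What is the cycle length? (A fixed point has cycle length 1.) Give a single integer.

Step 0: 01011
Step 1: G0=G1&G2=1&0=0 G1=(1+0>=2)=0 G2=NOT G2=NOT 0=1 G3=NOT G3=NOT 1=0 G4=(0+1>=2)=0 -> 00100
Step 2: G0=G1&G2=0&1=0 G1=(0+0>=2)=0 G2=NOT G2=NOT 1=0 G3=NOT G3=NOT 0=1 G4=(0+0>=2)=0 -> 00010
Step 3: G0=G1&G2=0&0=0 G1=(0+0>=2)=0 G2=NOT G2=NOT 0=1 G3=NOT G3=NOT 1=0 G4=(0+0>=2)=0 -> 00100
State from step 3 equals state from step 1 -> cycle length 2

Answer: 2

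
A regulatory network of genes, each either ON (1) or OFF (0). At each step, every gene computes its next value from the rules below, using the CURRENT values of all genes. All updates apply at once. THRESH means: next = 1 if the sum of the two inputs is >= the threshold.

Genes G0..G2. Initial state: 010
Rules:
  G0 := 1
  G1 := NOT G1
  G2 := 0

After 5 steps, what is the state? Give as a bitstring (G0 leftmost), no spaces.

Step 1: G0=1(const) G1=NOT G1=NOT 1=0 G2=0(const) -> 100
Step 2: G0=1(const) G1=NOT G1=NOT 0=1 G2=0(const) -> 110
Step 3: G0=1(const) G1=NOT G1=NOT 1=0 G2=0(const) -> 100
Step 4: G0=1(const) G1=NOT G1=NOT 0=1 G2=0(const) -> 110
Step 5: G0=1(const) G1=NOT G1=NOT 1=0 G2=0(const) -> 100

100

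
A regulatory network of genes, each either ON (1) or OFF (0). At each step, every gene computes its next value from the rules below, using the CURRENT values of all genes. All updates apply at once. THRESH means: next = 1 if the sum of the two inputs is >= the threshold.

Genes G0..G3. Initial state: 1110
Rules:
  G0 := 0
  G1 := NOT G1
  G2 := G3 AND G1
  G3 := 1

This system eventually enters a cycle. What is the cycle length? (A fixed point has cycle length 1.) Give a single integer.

Step 0: 1110
Step 1: G0=0(const) G1=NOT G1=NOT 1=0 G2=G3&G1=0&1=0 G3=1(const) -> 0001
Step 2: G0=0(const) G1=NOT G1=NOT 0=1 G2=G3&G1=1&0=0 G3=1(const) -> 0101
Step 3: G0=0(const) G1=NOT G1=NOT 1=0 G2=G3&G1=1&1=1 G3=1(const) -> 0011
Step 4: G0=0(const) G1=NOT G1=NOT 0=1 G2=G3&G1=1&0=0 G3=1(const) -> 0101
State from step 4 equals state from step 2 -> cycle length 2

Answer: 2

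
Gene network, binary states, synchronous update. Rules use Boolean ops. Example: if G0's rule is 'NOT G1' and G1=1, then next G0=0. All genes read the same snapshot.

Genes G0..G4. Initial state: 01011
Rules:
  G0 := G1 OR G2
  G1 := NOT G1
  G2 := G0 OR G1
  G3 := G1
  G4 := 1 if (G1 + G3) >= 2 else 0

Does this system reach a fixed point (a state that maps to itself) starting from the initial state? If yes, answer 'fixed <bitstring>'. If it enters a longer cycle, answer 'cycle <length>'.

Step 0: 01011
Step 1: G0=G1|G2=1|0=1 G1=NOT G1=NOT 1=0 G2=G0|G1=0|1=1 G3=G1=1 G4=(1+1>=2)=1 -> 10111
Step 2: G0=G1|G2=0|1=1 G1=NOT G1=NOT 0=1 G2=G0|G1=1|0=1 G3=G1=0 G4=(0+1>=2)=0 -> 11100
Step 3: G0=G1|G2=1|1=1 G1=NOT G1=NOT 1=0 G2=G0|G1=1|1=1 G3=G1=1 G4=(1+0>=2)=0 -> 10110
Step 4: G0=G1|G2=0|1=1 G1=NOT G1=NOT 0=1 G2=G0|G1=1|0=1 G3=G1=0 G4=(0+1>=2)=0 -> 11100
Cycle of length 2 starting at step 2 -> no fixed point

Answer: cycle 2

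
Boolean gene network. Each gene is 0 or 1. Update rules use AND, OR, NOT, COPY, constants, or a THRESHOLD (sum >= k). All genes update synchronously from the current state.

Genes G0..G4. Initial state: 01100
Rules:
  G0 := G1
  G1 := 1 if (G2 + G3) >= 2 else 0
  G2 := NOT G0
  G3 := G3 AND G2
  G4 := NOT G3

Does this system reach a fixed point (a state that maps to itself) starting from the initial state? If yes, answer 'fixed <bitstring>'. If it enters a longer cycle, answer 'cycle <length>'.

Step 0: 01100
Step 1: G0=G1=1 G1=(1+0>=2)=0 G2=NOT G0=NOT 0=1 G3=G3&G2=0&1=0 G4=NOT G3=NOT 0=1 -> 10101
Step 2: G0=G1=0 G1=(1+0>=2)=0 G2=NOT G0=NOT 1=0 G3=G3&G2=0&1=0 G4=NOT G3=NOT 0=1 -> 00001
Step 3: G0=G1=0 G1=(0+0>=2)=0 G2=NOT G0=NOT 0=1 G3=G3&G2=0&0=0 G4=NOT G3=NOT 0=1 -> 00101
Step 4: G0=G1=0 G1=(1+0>=2)=0 G2=NOT G0=NOT 0=1 G3=G3&G2=0&1=0 G4=NOT G3=NOT 0=1 -> 00101
Fixed point reached at step 3: 00101

Answer: fixed 00101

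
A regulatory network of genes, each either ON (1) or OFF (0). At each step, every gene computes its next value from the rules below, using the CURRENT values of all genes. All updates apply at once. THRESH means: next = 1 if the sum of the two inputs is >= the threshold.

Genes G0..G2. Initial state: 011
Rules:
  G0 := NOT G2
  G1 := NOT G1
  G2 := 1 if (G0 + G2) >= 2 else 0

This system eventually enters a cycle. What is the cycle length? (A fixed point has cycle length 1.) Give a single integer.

Answer: 2

Derivation:
Step 0: 011
Step 1: G0=NOT G2=NOT 1=0 G1=NOT G1=NOT 1=0 G2=(0+1>=2)=0 -> 000
Step 2: G0=NOT G2=NOT 0=1 G1=NOT G1=NOT 0=1 G2=(0+0>=2)=0 -> 110
Step 3: G0=NOT G2=NOT 0=1 G1=NOT G1=NOT 1=0 G2=(1+0>=2)=0 -> 100
Step 4: G0=NOT G2=NOT 0=1 G1=NOT G1=NOT 0=1 G2=(1+0>=2)=0 -> 110
State from step 4 equals state from step 2 -> cycle length 2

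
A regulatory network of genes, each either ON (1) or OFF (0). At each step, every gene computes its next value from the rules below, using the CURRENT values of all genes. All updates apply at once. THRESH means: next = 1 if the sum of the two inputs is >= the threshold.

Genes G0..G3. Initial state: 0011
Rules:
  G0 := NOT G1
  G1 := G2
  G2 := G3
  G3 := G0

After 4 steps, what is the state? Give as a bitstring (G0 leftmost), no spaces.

Step 1: G0=NOT G1=NOT 0=1 G1=G2=1 G2=G3=1 G3=G0=0 -> 1110
Step 2: G0=NOT G1=NOT 1=0 G1=G2=1 G2=G3=0 G3=G0=1 -> 0101
Step 3: G0=NOT G1=NOT 1=0 G1=G2=0 G2=G3=1 G3=G0=0 -> 0010
Step 4: G0=NOT G1=NOT 0=1 G1=G2=1 G2=G3=0 G3=G0=0 -> 1100

1100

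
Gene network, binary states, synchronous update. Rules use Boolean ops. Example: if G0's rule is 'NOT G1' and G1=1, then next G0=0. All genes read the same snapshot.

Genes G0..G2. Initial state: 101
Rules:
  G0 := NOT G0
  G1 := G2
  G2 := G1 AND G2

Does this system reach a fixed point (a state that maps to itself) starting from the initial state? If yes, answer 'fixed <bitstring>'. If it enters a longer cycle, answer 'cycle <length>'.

Answer: cycle 2

Derivation:
Step 0: 101
Step 1: G0=NOT G0=NOT 1=0 G1=G2=1 G2=G1&G2=0&1=0 -> 010
Step 2: G0=NOT G0=NOT 0=1 G1=G2=0 G2=G1&G2=1&0=0 -> 100
Step 3: G0=NOT G0=NOT 1=0 G1=G2=0 G2=G1&G2=0&0=0 -> 000
Step 4: G0=NOT G0=NOT 0=1 G1=G2=0 G2=G1&G2=0&0=0 -> 100
Cycle of length 2 starting at step 2 -> no fixed point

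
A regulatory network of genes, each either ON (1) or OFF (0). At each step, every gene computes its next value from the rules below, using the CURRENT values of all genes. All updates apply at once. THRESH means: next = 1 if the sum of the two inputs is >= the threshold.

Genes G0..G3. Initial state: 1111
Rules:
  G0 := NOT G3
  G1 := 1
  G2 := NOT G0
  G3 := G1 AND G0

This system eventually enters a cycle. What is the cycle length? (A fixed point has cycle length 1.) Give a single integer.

Step 0: 1111
Step 1: G0=NOT G3=NOT 1=0 G1=1(const) G2=NOT G0=NOT 1=0 G3=G1&G0=1&1=1 -> 0101
Step 2: G0=NOT G3=NOT 1=0 G1=1(const) G2=NOT G0=NOT 0=1 G3=G1&G0=1&0=0 -> 0110
Step 3: G0=NOT G3=NOT 0=1 G1=1(const) G2=NOT G0=NOT 0=1 G3=G1&G0=1&0=0 -> 1110
Step 4: G0=NOT G3=NOT 0=1 G1=1(const) G2=NOT G0=NOT 1=0 G3=G1&G0=1&1=1 -> 1101
Step 5: G0=NOT G3=NOT 1=0 G1=1(const) G2=NOT G0=NOT 1=0 G3=G1&G0=1&1=1 -> 0101
State from step 5 equals state from step 1 -> cycle length 4

Answer: 4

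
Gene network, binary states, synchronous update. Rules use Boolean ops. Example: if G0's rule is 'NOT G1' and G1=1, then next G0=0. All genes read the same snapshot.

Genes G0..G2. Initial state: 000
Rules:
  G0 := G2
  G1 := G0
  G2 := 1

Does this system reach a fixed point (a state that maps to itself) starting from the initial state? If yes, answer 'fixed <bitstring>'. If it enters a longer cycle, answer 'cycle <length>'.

Step 0: 000
Step 1: G0=G2=0 G1=G0=0 G2=1(const) -> 001
Step 2: G0=G2=1 G1=G0=0 G2=1(const) -> 101
Step 3: G0=G2=1 G1=G0=1 G2=1(const) -> 111
Step 4: G0=G2=1 G1=G0=1 G2=1(const) -> 111
Fixed point reached at step 3: 111

Answer: fixed 111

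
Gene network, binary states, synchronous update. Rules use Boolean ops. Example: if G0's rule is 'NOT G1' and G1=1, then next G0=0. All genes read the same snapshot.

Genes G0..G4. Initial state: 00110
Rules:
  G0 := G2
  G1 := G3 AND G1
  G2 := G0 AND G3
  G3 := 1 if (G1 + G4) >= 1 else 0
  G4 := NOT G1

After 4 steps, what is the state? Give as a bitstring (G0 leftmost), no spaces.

Step 1: G0=G2=1 G1=G3&G1=1&0=0 G2=G0&G3=0&1=0 G3=(0+0>=1)=0 G4=NOT G1=NOT 0=1 -> 10001
Step 2: G0=G2=0 G1=G3&G1=0&0=0 G2=G0&G3=1&0=0 G3=(0+1>=1)=1 G4=NOT G1=NOT 0=1 -> 00011
Step 3: G0=G2=0 G1=G3&G1=1&0=0 G2=G0&G3=0&1=0 G3=(0+1>=1)=1 G4=NOT G1=NOT 0=1 -> 00011
Step 4: G0=G2=0 G1=G3&G1=1&0=0 G2=G0&G3=0&1=0 G3=(0+1>=1)=1 G4=NOT G1=NOT 0=1 -> 00011

00011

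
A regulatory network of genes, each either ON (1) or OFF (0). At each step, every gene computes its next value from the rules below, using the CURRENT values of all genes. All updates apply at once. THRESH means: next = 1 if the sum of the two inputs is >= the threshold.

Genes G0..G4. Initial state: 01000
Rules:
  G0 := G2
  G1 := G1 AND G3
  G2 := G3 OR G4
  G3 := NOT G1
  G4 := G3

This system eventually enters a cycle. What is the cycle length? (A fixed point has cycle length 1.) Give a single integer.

Step 0: 01000
Step 1: G0=G2=0 G1=G1&G3=1&0=0 G2=G3|G4=0|0=0 G3=NOT G1=NOT 1=0 G4=G3=0 -> 00000
Step 2: G0=G2=0 G1=G1&G3=0&0=0 G2=G3|G4=0|0=0 G3=NOT G1=NOT 0=1 G4=G3=0 -> 00010
Step 3: G0=G2=0 G1=G1&G3=0&1=0 G2=G3|G4=1|0=1 G3=NOT G1=NOT 0=1 G4=G3=1 -> 00111
Step 4: G0=G2=1 G1=G1&G3=0&1=0 G2=G3|G4=1|1=1 G3=NOT G1=NOT 0=1 G4=G3=1 -> 10111
Step 5: G0=G2=1 G1=G1&G3=0&1=0 G2=G3|G4=1|1=1 G3=NOT G1=NOT 0=1 G4=G3=1 -> 10111
State from step 5 equals state from step 4 -> cycle length 1

Answer: 1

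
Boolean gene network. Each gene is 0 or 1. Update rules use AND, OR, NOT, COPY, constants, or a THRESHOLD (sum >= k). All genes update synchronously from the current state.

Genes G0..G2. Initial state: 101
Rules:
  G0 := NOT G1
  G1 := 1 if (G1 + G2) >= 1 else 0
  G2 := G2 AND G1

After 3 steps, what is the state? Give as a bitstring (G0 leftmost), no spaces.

Step 1: G0=NOT G1=NOT 0=1 G1=(0+1>=1)=1 G2=G2&G1=1&0=0 -> 110
Step 2: G0=NOT G1=NOT 1=0 G1=(1+0>=1)=1 G2=G2&G1=0&1=0 -> 010
Step 3: G0=NOT G1=NOT 1=0 G1=(1+0>=1)=1 G2=G2&G1=0&1=0 -> 010

010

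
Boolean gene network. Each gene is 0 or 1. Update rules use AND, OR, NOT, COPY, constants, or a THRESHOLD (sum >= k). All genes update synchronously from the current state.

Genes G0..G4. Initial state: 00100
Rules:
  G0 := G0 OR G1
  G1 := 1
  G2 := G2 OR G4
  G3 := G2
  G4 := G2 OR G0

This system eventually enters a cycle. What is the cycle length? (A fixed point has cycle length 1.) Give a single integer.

Answer: 1

Derivation:
Step 0: 00100
Step 1: G0=G0|G1=0|0=0 G1=1(const) G2=G2|G4=1|0=1 G3=G2=1 G4=G2|G0=1|0=1 -> 01111
Step 2: G0=G0|G1=0|1=1 G1=1(const) G2=G2|G4=1|1=1 G3=G2=1 G4=G2|G0=1|0=1 -> 11111
Step 3: G0=G0|G1=1|1=1 G1=1(const) G2=G2|G4=1|1=1 G3=G2=1 G4=G2|G0=1|1=1 -> 11111
State from step 3 equals state from step 2 -> cycle length 1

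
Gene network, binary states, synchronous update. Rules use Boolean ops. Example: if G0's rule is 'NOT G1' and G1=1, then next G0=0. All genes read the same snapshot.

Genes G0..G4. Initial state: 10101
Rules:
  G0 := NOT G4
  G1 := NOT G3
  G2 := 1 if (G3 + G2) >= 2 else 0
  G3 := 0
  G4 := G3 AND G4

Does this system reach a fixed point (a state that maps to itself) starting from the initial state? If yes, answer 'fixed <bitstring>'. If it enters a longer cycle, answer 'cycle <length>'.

Answer: fixed 11000

Derivation:
Step 0: 10101
Step 1: G0=NOT G4=NOT 1=0 G1=NOT G3=NOT 0=1 G2=(0+1>=2)=0 G3=0(const) G4=G3&G4=0&1=0 -> 01000
Step 2: G0=NOT G4=NOT 0=1 G1=NOT G3=NOT 0=1 G2=(0+0>=2)=0 G3=0(const) G4=G3&G4=0&0=0 -> 11000
Step 3: G0=NOT G4=NOT 0=1 G1=NOT G3=NOT 0=1 G2=(0+0>=2)=0 G3=0(const) G4=G3&G4=0&0=0 -> 11000
Fixed point reached at step 2: 11000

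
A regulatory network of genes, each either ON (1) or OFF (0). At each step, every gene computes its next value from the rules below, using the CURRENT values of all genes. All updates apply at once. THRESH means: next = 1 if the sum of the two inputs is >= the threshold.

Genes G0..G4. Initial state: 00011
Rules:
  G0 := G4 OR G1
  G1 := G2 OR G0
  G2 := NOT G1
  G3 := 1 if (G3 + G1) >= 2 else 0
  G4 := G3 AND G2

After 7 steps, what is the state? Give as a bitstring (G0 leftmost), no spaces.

Step 1: G0=G4|G1=1|0=1 G1=G2|G0=0|0=0 G2=NOT G1=NOT 0=1 G3=(1+0>=2)=0 G4=G3&G2=1&0=0 -> 10100
Step 2: G0=G4|G1=0|0=0 G1=G2|G0=1|1=1 G2=NOT G1=NOT 0=1 G3=(0+0>=2)=0 G4=G3&G2=0&1=0 -> 01100
Step 3: G0=G4|G1=0|1=1 G1=G2|G0=1|0=1 G2=NOT G1=NOT 1=0 G3=(0+1>=2)=0 G4=G3&G2=0&1=0 -> 11000
Step 4: G0=G4|G1=0|1=1 G1=G2|G0=0|1=1 G2=NOT G1=NOT 1=0 G3=(0+1>=2)=0 G4=G3&G2=0&0=0 -> 11000
Step 5: G0=G4|G1=0|1=1 G1=G2|G0=0|1=1 G2=NOT G1=NOT 1=0 G3=(0+1>=2)=0 G4=G3&G2=0&0=0 -> 11000
Step 6: G0=G4|G1=0|1=1 G1=G2|G0=0|1=1 G2=NOT G1=NOT 1=0 G3=(0+1>=2)=0 G4=G3&G2=0&0=0 -> 11000
Step 7: G0=G4|G1=0|1=1 G1=G2|G0=0|1=1 G2=NOT G1=NOT 1=0 G3=(0+1>=2)=0 G4=G3&G2=0&0=0 -> 11000

11000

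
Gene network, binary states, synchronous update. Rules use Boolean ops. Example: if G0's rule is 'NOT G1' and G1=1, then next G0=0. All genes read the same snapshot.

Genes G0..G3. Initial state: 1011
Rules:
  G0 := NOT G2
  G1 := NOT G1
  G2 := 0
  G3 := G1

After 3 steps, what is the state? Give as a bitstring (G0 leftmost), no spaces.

Step 1: G0=NOT G2=NOT 1=0 G1=NOT G1=NOT 0=1 G2=0(const) G3=G1=0 -> 0100
Step 2: G0=NOT G2=NOT 0=1 G1=NOT G1=NOT 1=0 G2=0(const) G3=G1=1 -> 1001
Step 3: G0=NOT G2=NOT 0=1 G1=NOT G1=NOT 0=1 G2=0(const) G3=G1=0 -> 1100

1100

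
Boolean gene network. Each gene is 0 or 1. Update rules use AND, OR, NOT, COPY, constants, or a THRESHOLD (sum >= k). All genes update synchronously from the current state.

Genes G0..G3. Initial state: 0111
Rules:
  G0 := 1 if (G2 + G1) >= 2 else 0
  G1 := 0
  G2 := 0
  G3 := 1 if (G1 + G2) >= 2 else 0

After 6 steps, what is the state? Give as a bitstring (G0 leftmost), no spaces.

Step 1: G0=(1+1>=2)=1 G1=0(const) G2=0(const) G3=(1+1>=2)=1 -> 1001
Step 2: G0=(0+0>=2)=0 G1=0(const) G2=0(const) G3=(0+0>=2)=0 -> 0000
Step 3: G0=(0+0>=2)=0 G1=0(const) G2=0(const) G3=(0+0>=2)=0 -> 0000
Step 4: G0=(0+0>=2)=0 G1=0(const) G2=0(const) G3=(0+0>=2)=0 -> 0000
Step 5: G0=(0+0>=2)=0 G1=0(const) G2=0(const) G3=(0+0>=2)=0 -> 0000
Step 6: G0=(0+0>=2)=0 G1=0(const) G2=0(const) G3=(0+0>=2)=0 -> 0000

0000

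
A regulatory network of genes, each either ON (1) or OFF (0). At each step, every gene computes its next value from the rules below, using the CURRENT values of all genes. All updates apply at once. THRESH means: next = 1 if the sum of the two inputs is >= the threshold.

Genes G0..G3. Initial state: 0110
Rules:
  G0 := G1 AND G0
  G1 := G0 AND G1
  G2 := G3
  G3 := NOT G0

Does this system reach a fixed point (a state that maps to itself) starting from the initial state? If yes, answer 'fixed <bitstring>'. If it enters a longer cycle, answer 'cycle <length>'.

Answer: fixed 0011

Derivation:
Step 0: 0110
Step 1: G0=G1&G0=1&0=0 G1=G0&G1=0&1=0 G2=G3=0 G3=NOT G0=NOT 0=1 -> 0001
Step 2: G0=G1&G0=0&0=0 G1=G0&G1=0&0=0 G2=G3=1 G3=NOT G0=NOT 0=1 -> 0011
Step 3: G0=G1&G0=0&0=0 G1=G0&G1=0&0=0 G2=G3=1 G3=NOT G0=NOT 0=1 -> 0011
Fixed point reached at step 2: 0011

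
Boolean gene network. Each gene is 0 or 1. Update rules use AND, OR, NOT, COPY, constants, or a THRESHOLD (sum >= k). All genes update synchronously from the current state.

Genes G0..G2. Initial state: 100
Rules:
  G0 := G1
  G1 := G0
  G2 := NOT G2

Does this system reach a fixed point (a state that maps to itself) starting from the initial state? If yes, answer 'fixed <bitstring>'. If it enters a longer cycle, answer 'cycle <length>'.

Answer: cycle 2

Derivation:
Step 0: 100
Step 1: G0=G1=0 G1=G0=1 G2=NOT G2=NOT 0=1 -> 011
Step 2: G0=G1=1 G1=G0=0 G2=NOT G2=NOT 1=0 -> 100
Cycle of length 2 starting at step 0 -> no fixed point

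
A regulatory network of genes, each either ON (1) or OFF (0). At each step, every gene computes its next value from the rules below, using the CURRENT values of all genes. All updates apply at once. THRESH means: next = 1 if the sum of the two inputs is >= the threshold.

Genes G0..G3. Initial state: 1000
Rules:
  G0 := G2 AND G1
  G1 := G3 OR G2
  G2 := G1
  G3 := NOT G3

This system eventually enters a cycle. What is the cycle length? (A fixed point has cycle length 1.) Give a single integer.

Step 0: 1000
Step 1: G0=G2&G1=0&0=0 G1=G3|G2=0|0=0 G2=G1=0 G3=NOT G3=NOT 0=1 -> 0001
Step 2: G0=G2&G1=0&0=0 G1=G3|G2=1|0=1 G2=G1=0 G3=NOT G3=NOT 1=0 -> 0100
Step 3: G0=G2&G1=0&1=0 G1=G3|G2=0|0=0 G2=G1=1 G3=NOT G3=NOT 0=1 -> 0011
Step 4: G0=G2&G1=1&0=0 G1=G3|G2=1|1=1 G2=G1=0 G3=NOT G3=NOT 1=0 -> 0100
State from step 4 equals state from step 2 -> cycle length 2

Answer: 2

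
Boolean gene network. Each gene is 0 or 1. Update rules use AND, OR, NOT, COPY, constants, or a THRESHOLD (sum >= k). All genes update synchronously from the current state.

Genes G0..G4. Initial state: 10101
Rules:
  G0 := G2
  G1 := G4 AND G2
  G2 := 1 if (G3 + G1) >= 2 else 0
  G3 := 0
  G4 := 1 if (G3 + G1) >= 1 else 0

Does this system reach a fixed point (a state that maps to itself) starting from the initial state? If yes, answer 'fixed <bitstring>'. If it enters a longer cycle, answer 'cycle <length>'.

Answer: fixed 00000

Derivation:
Step 0: 10101
Step 1: G0=G2=1 G1=G4&G2=1&1=1 G2=(0+0>=2)=0 G3=0(const) G4=(0+0>=1)=0 -> 11000
Step 2: G0=G2=0 G1=G4&G2=0&0=0 G2=(0+1>=2)=0 G3=0(const) G4=(0+1>=1)=1 -> 00001
Step 3: G0=G2=0 G1=G4&G2=1&0=0 G2=(0+0>=2)=0 G3=0(const) G4=(0+0>=1)=0 -> 00000
Step 4: G0=G2=0 G1=G4&G2=0&0=0 G2=(0+0>=2)=0 G3=0(const) G4=(0+0>=1)=0 -> 00000
Fixed point reached at step 3: 00000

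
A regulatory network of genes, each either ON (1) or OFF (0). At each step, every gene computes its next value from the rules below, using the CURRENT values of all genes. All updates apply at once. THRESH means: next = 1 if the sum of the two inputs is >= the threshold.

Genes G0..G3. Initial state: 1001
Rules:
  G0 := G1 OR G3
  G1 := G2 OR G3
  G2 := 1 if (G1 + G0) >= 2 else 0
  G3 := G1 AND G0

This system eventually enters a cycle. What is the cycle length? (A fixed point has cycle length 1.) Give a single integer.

Step 0: 1001
Step 1: G0=G1|G3=0|1=1 G1=G2|G3=0|1=1 G2=(0+1>=2)=0 G3=G1&G0=0&1=0 -> 1100
Step 2: G0=G1|G3=1|0=1 G1=G2|G3=0|0=0 G2=(1+1>=2)=1 G3=G1&G0=1&1=1 -> 1011
Step 3: G0=G1|G3=0|1=1 G1=G2|G3=1|1=1 G2=(0+1>=2)=0 G3=G1&G0=0&1=0 -> 1100
State from step 3 equals state from step 1 -> cycle length 2

Answer: 2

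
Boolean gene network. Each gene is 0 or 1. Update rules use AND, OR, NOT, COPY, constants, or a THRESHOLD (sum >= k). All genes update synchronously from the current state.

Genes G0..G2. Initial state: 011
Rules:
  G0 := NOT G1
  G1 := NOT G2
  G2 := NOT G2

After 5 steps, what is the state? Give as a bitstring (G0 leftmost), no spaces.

Step 1: G0=NOT G1=NOT 1=0 G1=NOT G2=NOT 1=0 G2=NOT G2=NOT 1=0 -> 000
Step 2: G0=NOT G1=NOT 0=1 G1=NOT G2=NOT 0=1 G2=NOT G2=NOT 0=1 -> 111
Step 3: G0=NOT G1=NOT 1=0 G1=NOT G2=NOT 1=0 G2=NOT G2=NOT 1=0 -> 000
Step 4: G0=NOT G1=NOT 0=1 G1=NOT G2=NOT 0=1 G2=NOT G2=NOT 0=1 -> 111
Step 5: G0=NOT G1=NOT 1=0 G1=NOT G2=NOT 1=0 G2=NOT G2=NOT 1=0 -> 000

000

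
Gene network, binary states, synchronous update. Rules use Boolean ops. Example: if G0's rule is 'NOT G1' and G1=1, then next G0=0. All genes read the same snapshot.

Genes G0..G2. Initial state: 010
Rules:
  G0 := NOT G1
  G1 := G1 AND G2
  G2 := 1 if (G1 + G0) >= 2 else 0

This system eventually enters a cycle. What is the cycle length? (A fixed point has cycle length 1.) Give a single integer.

Answer: 1

Derivation:
Step 0: 010
Step 1: G0=NOT G1=NOT 1=0 G1=G1&G2=1&0=0 G2=(1+0>=2)=0 -> 000
Step 2: G0=NOT G1=NOT 0=1 G1=G1&G2=0&0=0 G2=(0+0>=2)=0 -> 100
Step 3: G0=NOT G1=NOT 0=1 G1=G1&G2=0&0=0 G2=(0+1>=2)=0 -> 100
State from step 3 equals state from step 2 -> cycle length 1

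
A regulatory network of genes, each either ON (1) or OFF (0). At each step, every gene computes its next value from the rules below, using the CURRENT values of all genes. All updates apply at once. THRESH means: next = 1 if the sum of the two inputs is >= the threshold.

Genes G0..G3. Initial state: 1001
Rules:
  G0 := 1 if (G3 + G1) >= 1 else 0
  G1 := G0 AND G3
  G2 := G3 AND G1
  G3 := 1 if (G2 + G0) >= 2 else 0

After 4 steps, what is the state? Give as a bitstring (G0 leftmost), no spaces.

Step 1: G0=(1+0>=1)=1 G1=G0&G3=1&1=1 G2=G3&G1=1&0=0 G3=(0+1>=2)=0 -> 1100
Step 2: G0=(0+1>=1)=1 G1=G0&G3=1&0=0 G2=G3&G1=0&1=0 G3=(0+1>=2)=0 -> 1000
Step 3: G0=(0+0>=1)=0 G1=G0&G3=1&0=0 G2=G3&G1=0&0=0 G3=(0+1>=2)=0 -> 0000
Step 4: G0=(0+0>=1)=0 G1=G0&G3=0&0=0 G2=G3&G1=0&0=0 G3=(0+0>=2)=0 -> 0000

0000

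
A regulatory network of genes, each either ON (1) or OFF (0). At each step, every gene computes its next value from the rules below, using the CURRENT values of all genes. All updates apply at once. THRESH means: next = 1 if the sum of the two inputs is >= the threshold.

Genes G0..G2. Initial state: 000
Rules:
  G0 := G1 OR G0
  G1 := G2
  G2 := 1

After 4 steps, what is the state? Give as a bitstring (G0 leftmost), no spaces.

Step 1: G0=G1|G0=0|0=0 G1=G2=0 G2=1(const) -> 001
Step 2: G0=G1|G0=0|0=0 G1=G2=1 G2=1(const) -> 011
Step 3: G0=G1|G0=1|0=1 G1=G2=1 G2=1(const) -> 111
Step 4: G0=G1|G0=1|1=1 G1=G2=1 G2=1(const) -> 111

111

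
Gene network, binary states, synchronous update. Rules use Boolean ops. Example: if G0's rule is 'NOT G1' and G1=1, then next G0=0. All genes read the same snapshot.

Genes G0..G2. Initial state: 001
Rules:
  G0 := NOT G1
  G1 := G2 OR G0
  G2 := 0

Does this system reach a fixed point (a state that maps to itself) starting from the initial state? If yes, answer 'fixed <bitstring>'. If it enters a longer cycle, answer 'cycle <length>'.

Step 0: 001
Step 1: G0=NOT G1=NOT 0=1 G1=G2|G0=1|0=1 G2=0(const) -> 110
Step 2: G0=NOT G1=NOT 1=0 G1=G2|G0=0|1=1 G2=0(const) -> 010
Step 3: G0=NOT G1=NOT 1=0 G1=G2|G0=0|0=0 G2=0(const) -> 000
Step 4: G0=NOT G1=NOT 0=1 G1=G2|G0=0|0=0 G2=0(const) -> 100
Step 5: G0=NOT G1=NOT 0=1 G1=G2|G0=0|1=1 G2=0(const) -> 110
Cycle of length 4 starting at step 1 -> no fixed point

Answer: cycle 4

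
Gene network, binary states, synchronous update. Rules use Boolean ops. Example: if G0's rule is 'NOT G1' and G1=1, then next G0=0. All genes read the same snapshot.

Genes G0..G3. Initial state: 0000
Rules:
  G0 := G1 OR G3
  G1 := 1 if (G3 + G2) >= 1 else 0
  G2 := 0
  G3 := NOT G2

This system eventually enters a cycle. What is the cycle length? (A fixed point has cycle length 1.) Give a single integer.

Step 0: 0000
Step 1: G0=G1|G3=0|0=0 G1=(0+0>=1)=0 G2=0(const) G3=NOT G2=NOT 0=1 -> 0001
Step 2: G0=G1|G3=0|1=1 G1=(1+0>=1)=1 G2=0(const) G3=NOT G2=NOT 0=1 -> 1101
Step 3: G0=G1|G3=1|1=1 G1=(1+0>=1)=1 G2=0(const) G3=NOT G2=NOT 0=1 -> 1101
State from step 3 equals state from step 2 -> cycle length 1

Answer: 1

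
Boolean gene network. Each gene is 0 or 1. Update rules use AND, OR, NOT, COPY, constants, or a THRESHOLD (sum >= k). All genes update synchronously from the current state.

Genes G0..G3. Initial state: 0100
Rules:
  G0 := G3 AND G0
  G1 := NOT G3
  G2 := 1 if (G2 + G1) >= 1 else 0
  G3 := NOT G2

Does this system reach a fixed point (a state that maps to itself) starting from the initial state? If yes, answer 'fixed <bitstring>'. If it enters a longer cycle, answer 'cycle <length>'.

Step 0: 0100
Step 1: G0=G3&G0=0&0=0 G1=NOT G3=NOT 0=1 G2=(0+1>=1)=1 G3=NOT G2=NOT 0=1 -> 0111
Step 2: G0=G3&G0=1&0=0 G1=NOT G3=NOT 1=0 G2=(1+1>=1)=1 G3=NOT G2=NOT 1=0 -> 0010
Step 3: G0=G3&G0=0&0=0 G1=NOT G3=NOT 0=1 G2=(1+0>=1)=1 G3=NOT G2=NOT 1=0 -> 0110
Step 4: G0=G3&G0=0&0=0 G1=NOT G3=NOT 0=1 G2=(1+1>=1)=1 G3=NOT G2=NOT 1=0 -> 0110
Fixed point reached at step 3: 0110

Answer: fixed 0110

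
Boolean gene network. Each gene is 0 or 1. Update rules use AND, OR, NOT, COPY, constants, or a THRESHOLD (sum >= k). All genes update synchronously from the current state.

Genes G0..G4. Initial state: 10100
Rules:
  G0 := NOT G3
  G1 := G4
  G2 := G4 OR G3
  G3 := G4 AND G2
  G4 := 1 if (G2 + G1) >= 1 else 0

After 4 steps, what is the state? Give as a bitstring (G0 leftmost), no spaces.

Step 1: G0=NOT G3=NOT 0=1 G1=G4=0 G2=G4|G3=0|0=0 G3=G4&G2=0&1=0 G4=(1+0>=1)=1 -> 10001
Step 2: G0=NOT G3=NOT 0=1 G1=G4=1 G2=G4|G3=1|0=1 G3=G4&G2=1&0=0 G4=(0+0>=1)=0 -> 11100
Step 3: G0=NOT G3=NOT 0=1 G1=G4=0 G2=G4|G3=0|0=0 G3=G4&G2=0&1=0 G4=(1+1>=1)=1 -> 10001
Step 4: G0=NOT G3=NOT 0=1 G1=G4=1 G2=G4|G3=1|0=1 G3=G4&G2=1&0=0 G4=(0+0>=1)=0 -> 11100

11100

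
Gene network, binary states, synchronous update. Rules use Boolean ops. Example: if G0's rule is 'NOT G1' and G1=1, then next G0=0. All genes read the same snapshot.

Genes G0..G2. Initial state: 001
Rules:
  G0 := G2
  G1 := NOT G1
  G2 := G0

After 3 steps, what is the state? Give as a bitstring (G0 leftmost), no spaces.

Step 1: G0=G2=1 G1=NOT G1=NOT 0=1 G2=G0=0 -> 110
Step 2: G0=G2=0 G1=NOT G1=NOT 1=0 G2=G0=1 -> 001
Step 3: G0=G2=1 G1=NOT G1=NOT 0=1 G2=G0=0 -> 110

110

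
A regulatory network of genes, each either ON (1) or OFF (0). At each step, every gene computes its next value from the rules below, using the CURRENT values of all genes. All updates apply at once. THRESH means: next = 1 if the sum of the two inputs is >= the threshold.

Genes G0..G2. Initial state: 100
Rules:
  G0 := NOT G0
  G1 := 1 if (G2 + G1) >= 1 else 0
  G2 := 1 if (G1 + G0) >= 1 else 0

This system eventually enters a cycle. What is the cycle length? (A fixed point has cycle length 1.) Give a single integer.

Answer: 2

Derivation:
Step 0: 100
Step 1: G0=NOT G0=NOT 1=0 G1=(0+0>=1)=0 G2=(0+1>=1)=1 -> 001
Step 2: G0=NOT G0=NOT 0=1 G1=(1+0>=1)=1 G2=(0+0>=1)=0 -> 110
Step 3: G0=NOT G0=NOT 1=0 G1=(0+1>=1)=1 G2=(1+1>=1)=1 -> 011
Step 4: G0=NOT G0=NOT 0=1 G1=(1+1>=1)=1 G2=(1+0>=1)=1 -> 111
Step 5: G0=NOT G0=NOT 1=0 G1=(1+1>=1)=1 G2=(1+1>=1)=1 -> 011
State from step 5 equals state from step 3 -> cycle length 2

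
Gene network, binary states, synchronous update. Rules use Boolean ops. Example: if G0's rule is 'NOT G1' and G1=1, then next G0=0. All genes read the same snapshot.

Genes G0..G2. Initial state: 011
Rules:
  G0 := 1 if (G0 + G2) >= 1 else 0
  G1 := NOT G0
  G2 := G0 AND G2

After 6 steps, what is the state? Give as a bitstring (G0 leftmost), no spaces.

Step 1: G0=(0+1>=1)=1 G1=NOT G0=NOT 0=1 G2=G0&G2=0&1=0 -> 110
Step 2: G0=(1+0>=1)=1 G1=NOT G0=NOT 1=0 G2=G0&G2=1&0=0 -> 100
Step 3: G0=(1+0>=1)=1 G1=NOT G0=NOT 1=0 G2=G0&G2=1&0=0 -> 100
Step 4: G0=(1+0>=1)=1 G1=NOT G0=NOT 1=0 G2=G0&G2=1&0=0 -> 100
Step 5: G0=(1+0>=1)=1 G1=NOT G0=NOT 1=0 G2=G0&G2=1&0=0 -> 100
Step 6: G0=(1+0>=1)=1 G1=NOT G0=NOT 1=0 G2=G0&G2=1&0=0 -> 100

100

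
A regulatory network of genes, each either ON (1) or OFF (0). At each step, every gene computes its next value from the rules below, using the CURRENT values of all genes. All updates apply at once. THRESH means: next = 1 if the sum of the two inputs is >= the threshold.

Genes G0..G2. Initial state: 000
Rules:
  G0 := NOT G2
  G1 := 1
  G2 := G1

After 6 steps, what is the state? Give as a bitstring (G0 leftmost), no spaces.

Step 1: G0=NOT G2=NOT 0=1 G1=1(const) G2=G1=0 -> 110
Step 2: G0=NOT G2=NOT 0=1 G1=1(const) G2=G1=1 -> 111
Step 3: G0=NOT G2=NOT 1=0 G1=1(const) G2=G1=1 -> 011
Step 4: G0=NOT G2=NOT 1=0 G1=1(const) G2=G1=1 -> 011
Step 5: G0=NOT G2=NOT 1=0 G1=1(const) G2=G1=1 -> 011
Step 6: G0=NOT G2=NOT 1=0 G1=1(const) G2=G1=1 -> 011

011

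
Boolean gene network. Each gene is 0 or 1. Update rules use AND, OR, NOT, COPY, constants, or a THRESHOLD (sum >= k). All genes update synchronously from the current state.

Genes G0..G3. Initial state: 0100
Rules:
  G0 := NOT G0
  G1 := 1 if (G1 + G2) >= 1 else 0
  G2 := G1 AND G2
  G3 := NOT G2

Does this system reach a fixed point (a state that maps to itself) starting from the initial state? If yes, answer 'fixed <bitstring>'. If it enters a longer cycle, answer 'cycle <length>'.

Answer: cycle 2

Derivation:
Step 0: 0100
Step 1: G0=NOT G0=NOT 0=1 G1=(1+0>=1)=1 G2=G1&G2=1&0=0 G3=NOT G2=NOT 0=1 -> 1101
Step 2: G0=NOT G0=NOT 1=0 G1=(1+0>=1)=1 G2=G1&G2=1&0=0 G3=NOT G2=NOT 0=1 -> 0101
Step 3: G0=NOT G0=NOT 0=1 G1=(1+0>=1)=1 G2=G1&G2=1&0=0 G3=NOT G2=NOT 0=1 -> 1101
Cycle of length 2 starting at step 1 -> no fixed point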